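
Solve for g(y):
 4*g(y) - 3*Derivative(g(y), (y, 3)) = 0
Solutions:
 g(y) = C3*exp(6^(2/3)*y/3) + (C1*sin(2^(2/3)*3^(1/6)*y/2) + C2*cos(2^(2/3)*3^(1/6)*y/2))*exp(-6^(2/3)*y/6)


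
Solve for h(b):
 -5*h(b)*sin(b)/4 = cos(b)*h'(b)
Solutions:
 h(b) = C1*cos(b)^(5/4)


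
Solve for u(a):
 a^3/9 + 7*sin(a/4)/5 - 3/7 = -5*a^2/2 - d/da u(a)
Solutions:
 u(a) = C1 - a^4/36 - 5*a^3/6 + 3*a/7 + 28*cos(a/4)/5


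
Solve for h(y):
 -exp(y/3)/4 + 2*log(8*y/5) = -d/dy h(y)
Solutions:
 h(y) = C1 - 2*y*log(y) + 2*y*(-3*log(2) + 1 + log(5)) + 3*exp(y/3)/4


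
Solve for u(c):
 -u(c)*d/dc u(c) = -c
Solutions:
 u(c) = -sqrt(C1 + c^2)
 u(c) = sqrt(C1 + c^2)


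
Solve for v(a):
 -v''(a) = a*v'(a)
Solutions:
 v(a) = C1 + C2*erf(sqrt(2)*a/2)


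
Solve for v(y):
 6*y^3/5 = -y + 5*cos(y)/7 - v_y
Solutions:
 v(y) = C1 - 3*y^4/10 - y^2/2 + 5*sin(y)/7


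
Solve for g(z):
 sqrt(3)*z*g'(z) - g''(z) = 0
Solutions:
 g(z) = C1 + C2*erfi(sqrt(2)*3^(1/4)*z/2)


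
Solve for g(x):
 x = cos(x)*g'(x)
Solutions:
 g(x) = C1 + Integral(x/cos(x), x)


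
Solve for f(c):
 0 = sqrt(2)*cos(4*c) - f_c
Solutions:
 f(c) = C1 + sqrt(2)*sin(4*c)/4


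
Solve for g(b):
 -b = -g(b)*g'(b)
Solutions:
 g(b) = -sqrt(C1 + b^2)
 g(b) = sqrt(C1 + b^2)


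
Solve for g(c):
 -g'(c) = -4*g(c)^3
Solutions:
 g(c) = -sqrt(2)*sqrt(-1/(C1 + 4*c))/2
 g(c) = sqrt(2)*sqrt(-1/(C1 + 4*c))/2


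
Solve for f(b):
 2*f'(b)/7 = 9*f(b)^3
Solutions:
 f(b) = -sqrt(-1/(C1 + 63*b))
 f(b) = sqrt(-1/(C1 + 63*b))


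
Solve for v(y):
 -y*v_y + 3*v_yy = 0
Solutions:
 v(y) = C1 + C2*erfi(sqrt(6)*y/6)


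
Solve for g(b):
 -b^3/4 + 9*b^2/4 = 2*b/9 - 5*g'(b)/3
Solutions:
 g(b) = C1 + 3*b^4/80 - 9*b^3/20 + b^2/15


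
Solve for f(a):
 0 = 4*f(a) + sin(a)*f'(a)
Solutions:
 f(a) = C1*(cos(a)^2 + 2*cos(a) + 1)/(cos(a)^2 - 2*cos(a) + 1)


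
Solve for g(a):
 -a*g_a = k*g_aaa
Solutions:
 g(a) = C1 + Integral(C2*airyai(a*(-1/k)^(1/3)) + C3*airybi(a*(-1/k)^(1/3)), a)


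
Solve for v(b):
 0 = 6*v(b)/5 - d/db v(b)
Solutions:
 v(b) = C1*exp(6*b/5)


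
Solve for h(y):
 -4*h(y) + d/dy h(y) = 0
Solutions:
 h(y) = C1*exp(4*y)


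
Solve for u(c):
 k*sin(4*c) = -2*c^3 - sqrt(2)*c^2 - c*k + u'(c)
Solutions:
 u(c) = C1 + c^4/2 + sqrt(2)*c^3/3 + c^2*k/2 - k*cos(4*c)/4


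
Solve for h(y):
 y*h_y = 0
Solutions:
 h(y) = C1


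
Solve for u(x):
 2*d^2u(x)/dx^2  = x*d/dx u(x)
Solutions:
 u(x) = C1 + C2*erfi(x/2)


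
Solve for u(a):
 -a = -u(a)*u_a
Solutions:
 u(a) = -sqrt(C1 + a^2)
 u(a) = sqrt(C1 + a^2)


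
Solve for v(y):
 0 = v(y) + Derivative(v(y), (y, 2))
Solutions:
 v(y) = C1*sin(y) + C2*cos(y)


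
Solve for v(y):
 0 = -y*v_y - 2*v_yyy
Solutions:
 v(y) = C1 + Integral(C2*airyai(-2^(2/3)*y/2) + C3*airybi(-2^(2/3)*y/2), y)


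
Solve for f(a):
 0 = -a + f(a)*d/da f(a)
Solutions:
 f(a) = -sqrt(C1 + a^2)
 f(a) = sqrt(C1 + a^2)


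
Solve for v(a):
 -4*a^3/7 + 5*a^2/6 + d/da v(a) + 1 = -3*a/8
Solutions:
 v(a) = C1 + a^4/7 - 5*a^3/18 - 3*a^2/16 - a


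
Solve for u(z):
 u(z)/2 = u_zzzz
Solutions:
 u(z) = C1*exp(-2^(3/4)*z/2) + C2*exp(2^(3/4)*z/2) + C3*sin(2^(3/4)*z/2) + C4*cos(2^(3/4)*z/2)


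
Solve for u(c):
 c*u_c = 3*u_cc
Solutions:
 u(c) = C1 + C2*erfi(sqrt(6)*c/6)


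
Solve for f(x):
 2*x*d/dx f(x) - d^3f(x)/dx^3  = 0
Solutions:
 f(x) = C1 + Integral(C2*airyai(2^(1/3)*x) + C3*airybi(2^(1/3)*x), x)


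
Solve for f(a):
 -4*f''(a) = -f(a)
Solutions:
 f(a) = C1*exp(-a/2) + C2*exp(a/2)


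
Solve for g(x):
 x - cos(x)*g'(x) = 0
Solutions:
 g(x) = C1 + Integral(x/cos(x), x)


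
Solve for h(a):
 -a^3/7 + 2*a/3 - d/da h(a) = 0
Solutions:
 h(a) = C1 - a^4/28 + a^2/3


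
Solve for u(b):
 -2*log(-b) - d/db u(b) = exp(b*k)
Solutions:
 u(b) = C1 - 2*b*log(-b) + 2*b + Piecewise((-exp(b*k)/k, Ne(k, 0)), (-b, True))


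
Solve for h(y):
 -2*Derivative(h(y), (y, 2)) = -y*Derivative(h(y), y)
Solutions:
 h(y) = C1 + C2*erfi(y/2)


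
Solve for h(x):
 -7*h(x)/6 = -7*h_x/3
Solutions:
 h(x) = C1*exp(x/2)


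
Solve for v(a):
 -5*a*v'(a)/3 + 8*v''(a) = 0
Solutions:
 v(a) = C1 + C2*erfi(sqrt(15)*a/12)


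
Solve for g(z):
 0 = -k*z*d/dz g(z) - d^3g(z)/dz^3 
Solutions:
 g(z) = C1 + Integral(C2*airyai(z*(-k)^(1/3)) + C3*airybi(z*(-k)^(1/3)), z)


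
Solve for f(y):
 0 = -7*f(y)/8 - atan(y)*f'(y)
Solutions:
 f(y) = C1*exp(-7*Integral(1/atan(y), y)/8)


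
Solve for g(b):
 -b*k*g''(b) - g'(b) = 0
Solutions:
 g(b) = C1 + b^(((re(k) - 1)*re(k) + im(k)^2)/(re(k)^2 + im(k)^2))*(C2*sin(log(b)*Abs(im(k))/(re(k)^2 + im(k)^2)) + C3*cos(log(b)*im(k)/(re(k)^2 + im(k)^2)))


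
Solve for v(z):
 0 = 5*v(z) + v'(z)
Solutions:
 v(z) = C1*exp(-5*z)


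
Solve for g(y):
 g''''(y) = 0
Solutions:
 g(y) = C1 + C2*y + C3*y^2 + C4*y^3


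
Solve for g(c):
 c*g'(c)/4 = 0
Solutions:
 g(c) = C1


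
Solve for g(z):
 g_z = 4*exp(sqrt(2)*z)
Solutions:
 g(z) = C1 + 2*sqrt(2)*exp(sqrt(2)*z)


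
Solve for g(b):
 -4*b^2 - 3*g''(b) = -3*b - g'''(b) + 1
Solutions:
 g(b) = C1 + C2*b + C3*exp(3*b) - b^4/9 + b^3/54 - 4*b^2/27


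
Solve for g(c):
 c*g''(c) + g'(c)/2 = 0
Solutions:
 g(c) = C1 + C2*sqrt(c)


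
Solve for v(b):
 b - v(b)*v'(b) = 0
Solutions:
 v(b) = -sqrt(C1 + b^2)
 v(b) = sqrt(C1 + b^2)


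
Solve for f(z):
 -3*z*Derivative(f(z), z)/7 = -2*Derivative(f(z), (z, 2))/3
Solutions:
 f(z) = C1 + C2*erfi(3*sqrt(7)*z/14)


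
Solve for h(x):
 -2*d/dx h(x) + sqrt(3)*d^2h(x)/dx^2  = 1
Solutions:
 h(x) = C1 + C2*exp(2*sqrt(3)*x/3) - x/2


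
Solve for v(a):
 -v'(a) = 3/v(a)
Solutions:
 v(a) = -sqrt(C1 - 6*a)
 v(a) = sqrt(C1 - 6*a)


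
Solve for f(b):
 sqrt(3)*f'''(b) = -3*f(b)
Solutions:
 f(b) = C3*exp(-3^(1/6)*b) + (C1*sin(3^(2/3)*b/2) + C2*cos(3^(2/3)*b/2))*exp(3^(1/6)*b/2)


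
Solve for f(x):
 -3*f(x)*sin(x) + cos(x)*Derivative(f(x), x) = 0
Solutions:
 f(x) = C1/cos(x)^3


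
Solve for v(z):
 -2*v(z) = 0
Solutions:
 v(z) = 0


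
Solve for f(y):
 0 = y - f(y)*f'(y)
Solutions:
 f(y) = -sqrt(C1 + y^2)
 f(y) = sqrt(C1 + y^2)


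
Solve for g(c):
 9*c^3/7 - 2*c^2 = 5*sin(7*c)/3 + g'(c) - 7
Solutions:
 g(c) = C1 + 9*c^4/28 - 2*c^3/3 + 7*c + 5*cos(7*c)/21


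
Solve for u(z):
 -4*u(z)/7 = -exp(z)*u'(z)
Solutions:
 u(z) = C1*exp(-4*exp(-z)/7)


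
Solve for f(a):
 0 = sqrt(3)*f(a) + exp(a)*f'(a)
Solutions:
 f(a) = C1*exp(sqrt(3)*exp(-a))


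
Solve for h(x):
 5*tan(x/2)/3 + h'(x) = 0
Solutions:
 h(x) = C1 + 10*log(cos(x/2))/3


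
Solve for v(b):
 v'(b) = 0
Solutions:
 v(b) = C1


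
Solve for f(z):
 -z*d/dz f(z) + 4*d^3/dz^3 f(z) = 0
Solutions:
 f(z) = C1 + Integral(C2*airyai(2^(1/3)*z/2) + C3*airybi(2^(1/3)*z/2), z)


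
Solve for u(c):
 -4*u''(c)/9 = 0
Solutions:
 u(c) = C1 + C2*c


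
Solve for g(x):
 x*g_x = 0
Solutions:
 g(x) = C1


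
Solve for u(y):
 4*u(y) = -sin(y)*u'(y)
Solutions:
 u(y) = C1*(cos(y)^2 + 2*cos(y) + 1)/(cos(y)^2 - 2*cos(y) + 1)


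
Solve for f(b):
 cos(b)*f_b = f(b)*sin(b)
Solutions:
 f(b) = C1/cos(b)


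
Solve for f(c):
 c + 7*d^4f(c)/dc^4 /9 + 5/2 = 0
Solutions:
 f(c) = C1 + C2*c + C3*c^2 + C4*c^3 - 3*c^5/280 - 15*c^4/112


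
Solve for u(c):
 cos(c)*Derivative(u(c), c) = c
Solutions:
 u(c) = C1 + Integral(c/cos(c), c)


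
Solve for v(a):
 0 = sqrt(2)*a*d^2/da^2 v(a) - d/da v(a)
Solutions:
 v(a) = C1 + C2*a^(sqrt(2)/2 + 1)


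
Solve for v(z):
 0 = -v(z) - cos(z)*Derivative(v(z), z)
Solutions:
 v(z) = C1*sqrt(sin(z) - 1)/sqrt(sin(z) + 1)


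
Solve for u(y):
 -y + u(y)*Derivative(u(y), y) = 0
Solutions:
 u(y) = -sqrt(C1 + y^2)
 u(y) = sqrt(C1 + y^2)


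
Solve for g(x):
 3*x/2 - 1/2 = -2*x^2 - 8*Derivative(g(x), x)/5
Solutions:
 g(x) = C1 - 5*x^3/12 - 15*x^2/32 + 5*x/16


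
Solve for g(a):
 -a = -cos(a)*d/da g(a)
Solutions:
 g(a) = C1 + Integral(a/cos(a), a)


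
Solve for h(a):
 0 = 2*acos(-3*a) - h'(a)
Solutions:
 h(a) = C1 + 2*a*acos(-3*a) + 2*sqrt(1 - 9*a^2)/3


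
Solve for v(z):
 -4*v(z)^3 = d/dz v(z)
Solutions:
 v(z) = -sqrt(2)*sqrt(-1/(C1 - 4*z))/2
 v(z) = sqrt(2)*sqrt(-1/(C1 - 4*z))/2


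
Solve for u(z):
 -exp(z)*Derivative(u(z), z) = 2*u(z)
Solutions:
 u(z) = C1*exp(2*exp(-z))


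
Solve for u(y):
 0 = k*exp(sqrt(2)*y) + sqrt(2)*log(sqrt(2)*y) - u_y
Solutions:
 u(y) = C1 + sqrt(2)*k*exp(sqrt(2)*y)/2 + sqrt(2)*y*log(y) + sqrt(2)*y*(-1 + log(2)/2)


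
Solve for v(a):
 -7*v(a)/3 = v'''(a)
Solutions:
 v(a) = C3*exp(-3^(2/3)*7^(1/3)*a/3) + (C1*sin(3^(1/6)*7^(1/3)*a/2) + C2*cos(3^(1/6)*7^(1/3)*a/2))*exp(3^(2/3)*7^(1/3)*a/6)


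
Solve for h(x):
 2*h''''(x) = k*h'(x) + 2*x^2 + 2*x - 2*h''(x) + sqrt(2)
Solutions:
 h(x) = C1 + C2*exp(x*(6^(1/3)*(-9*k + 2*sqrt(3)*sqrt(27*k^2/4 + 4))^(1/3)/12 - 2^(1/3)*3^(5/6)*I*(-9*k + 2*sqrt(3)*sqrt(27*k^2/4 + 4))^(1/3)/12 + 4/((-6^(1/3) + 2^(1/3)*3^(5/6)*I)*(-9*k + 2*sqrt(3)*sqrt(27*k^2/4 + 4))^(1/3)))) + C3*exp(x*(6^(1/3)*(-9*k + 2*sqrt(3)*sqrt(27*k^2/4 + 4))^(1/3)/12 + 2^(1/3)*3^(5/6)*I*(-9*k + 2*sqrt(3)*sqrt(27*k^2/4 + 4))^(1/3)/12 - 4/((6^(1/3) + 2^(1/3)*3^(5/6)*I)*(-9*k + 2*sqrt(3)*sqrt(27*k^2/4 + 4))^(1/3)))) + C4*exp(6^(1/3)*x*(-(-9*k + 2*sqrt(3)*sqrt(27*k^2/4 + 4))^(1/3) + 2*6^(1/3)/(-9*k + 2*sqrt(3)*sqrt(27*k^2/4 + 4))^(1/3))/6) - 2*x^3/(3*k) - x^2/k - sqrt(2)*x/k - 4*x^2/k^2 - 4*x/k^2 - 16*x/k^3


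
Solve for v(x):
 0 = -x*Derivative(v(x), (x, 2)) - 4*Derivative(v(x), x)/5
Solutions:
 v(x) = C1 + C2*x^(1/5)


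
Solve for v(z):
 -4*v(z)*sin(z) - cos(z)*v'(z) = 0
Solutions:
 v(z) = C1*cos(z)^4


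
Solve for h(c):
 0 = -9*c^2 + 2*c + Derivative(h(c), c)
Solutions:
 h(c) = C1 + 3*c^3 - c^2


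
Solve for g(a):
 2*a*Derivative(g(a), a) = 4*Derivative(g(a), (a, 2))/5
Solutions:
 g(a) = C1 + C2*erfi(sqrt(5)*a/2)


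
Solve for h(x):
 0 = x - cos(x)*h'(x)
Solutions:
 h(x) = C1 + Integral(x/cos(x), x)


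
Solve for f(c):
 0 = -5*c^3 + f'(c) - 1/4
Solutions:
 f(c) = C1 + 5*c^4/4 + c/4


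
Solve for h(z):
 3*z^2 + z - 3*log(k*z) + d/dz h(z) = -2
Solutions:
 h(z) = C1 - z^3 - z^2/2 + 3*z*log(k*z) - 5*z


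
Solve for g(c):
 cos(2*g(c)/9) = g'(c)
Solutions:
 -c - 9*log(sin(2*g(c)/9) - 1)/4 + 9*log(sin(2*g(c)/9) + 1)/4 = C1


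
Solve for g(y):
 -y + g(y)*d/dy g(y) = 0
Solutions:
 g(y) = -sqrt(C1 + y^2)
 g(y) = sqrt(C1 + y^2)


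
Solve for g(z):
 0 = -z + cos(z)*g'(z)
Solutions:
 g(z) = C1 + Integral(z/cos(z), z)


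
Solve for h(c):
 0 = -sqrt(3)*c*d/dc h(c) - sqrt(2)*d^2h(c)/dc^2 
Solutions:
 h(c) = C1 + C2*erf(6^(1/4)*c/2)


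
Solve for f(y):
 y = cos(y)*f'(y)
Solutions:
 f(y) = C1 + Integral(y/cos(y), y)


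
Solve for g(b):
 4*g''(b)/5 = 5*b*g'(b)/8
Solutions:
 g(b) = C1 + C2*erfi(5*b/8)


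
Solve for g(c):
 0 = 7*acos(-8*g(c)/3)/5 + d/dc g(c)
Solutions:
 Integral(1/acos(-8*_y/3), (_y, g(c))) = C1 - 7*c/5


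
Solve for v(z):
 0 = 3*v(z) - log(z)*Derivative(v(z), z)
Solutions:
 v(z) = C1*exp(3*li(z))


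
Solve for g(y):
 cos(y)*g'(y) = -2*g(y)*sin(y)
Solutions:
 g(y) = C1*cos(y)^2


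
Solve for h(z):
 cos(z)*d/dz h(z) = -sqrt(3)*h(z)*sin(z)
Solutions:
 h(z) = C1*cos(z)^(sqrt(3))


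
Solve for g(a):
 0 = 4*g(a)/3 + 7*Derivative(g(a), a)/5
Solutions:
 g(a) = C1*exp(-20*a/21)


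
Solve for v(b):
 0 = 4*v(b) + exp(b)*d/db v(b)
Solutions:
 v(b) = C1*exp(4*exp(-b))


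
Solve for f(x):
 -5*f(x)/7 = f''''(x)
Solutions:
 f(x) = (C1*sin(sqrt(2)*5^(1/4)*7^(3/4)*x/14) + C2*cos(sqrt(2)*5^(1/4)*7^(3/4)*x/14))*exp(-sqrt(2)*5^(1/4)*7^(3/4)*x/14) + (C3*sin(sqrt(2)*5^(1/4)*7^(3/4)*x/14) + C4*cos(sqrt(2)*5^(1/4)*7^(3/4)*x/14))*exp(sqrt(2)*5^(1/4)*7^(3/4)*x/14)


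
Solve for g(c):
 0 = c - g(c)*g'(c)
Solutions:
 g(c) = -sqrt(C1 + c^2)
 g(c) = sqrt(C1 + c^2)


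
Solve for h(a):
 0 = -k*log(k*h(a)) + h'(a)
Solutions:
 li(k*h(a))/k = C1 + a*k


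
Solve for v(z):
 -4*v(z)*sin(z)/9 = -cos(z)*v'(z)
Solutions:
 v(z) = C1/cos(z)^(4/9)


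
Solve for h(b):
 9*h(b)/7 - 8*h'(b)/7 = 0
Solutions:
 h(b) = C1*exp(9*b/8)


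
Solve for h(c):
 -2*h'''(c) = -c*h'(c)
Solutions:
 h(c) = C1 + Integral(C2*airyai(2^(2/3)*c/2) + C3*airybi(2^(2/3)*c/2), c)


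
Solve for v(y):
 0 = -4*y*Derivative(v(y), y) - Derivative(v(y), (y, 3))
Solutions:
 v(y) = C1 + Integral(C2*airyai(-2^(2/3)*y) + C3*airybi(-2^(2/3)*y), y)


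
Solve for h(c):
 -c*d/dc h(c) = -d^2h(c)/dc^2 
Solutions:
 h(c) = C1 + C2*erfi(sqrt(2)*c/2)


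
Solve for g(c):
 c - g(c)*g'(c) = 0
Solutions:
 g(c) = -sqrt(C1 + c^2)
 g(c) = sqrt(C1 + c^2)


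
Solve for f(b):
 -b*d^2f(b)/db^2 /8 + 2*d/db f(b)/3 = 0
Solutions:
 f(b) = C1 + C2*b^(19/3)


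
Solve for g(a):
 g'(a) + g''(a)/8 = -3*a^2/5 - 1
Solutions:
 g(a) = C1 + C2*exp(-8*a) - a^3/5 + 3*a^2/40 - 163*a/160


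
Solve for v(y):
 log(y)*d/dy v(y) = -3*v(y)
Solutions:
 v(y) = C1*exp(-3*li(y))


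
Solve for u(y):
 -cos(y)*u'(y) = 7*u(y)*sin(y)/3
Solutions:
 u(y) = C1*cos(y)^(7/3)


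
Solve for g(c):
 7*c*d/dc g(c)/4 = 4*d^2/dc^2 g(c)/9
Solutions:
 g(c) = C1 + C2*erfi(3*sqrt(14)*c/8)


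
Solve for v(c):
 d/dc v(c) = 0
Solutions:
 v(c) = C1


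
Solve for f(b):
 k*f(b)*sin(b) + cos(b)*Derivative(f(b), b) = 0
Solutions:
 f(b) = C1*exp(k*log(cos(b)))


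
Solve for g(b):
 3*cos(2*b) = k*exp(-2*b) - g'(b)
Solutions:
 g(b) = C1 - k*exp(-2*b)/2 - 3*sin(2*b)/2


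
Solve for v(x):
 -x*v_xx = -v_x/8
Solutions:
 v(x) = C1 + C2*x^(9/8)


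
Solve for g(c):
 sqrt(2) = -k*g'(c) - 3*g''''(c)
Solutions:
 g(c) = C1 + C2*exp(3^(2/3)*c*(-k)^(1/3)/3) + C3*exp(c*(-k)^(1/3)*(-3^(2/3) + 3*3^(1/6)*I)/6) + C4*exp(-c*(-k)^(1/3)*(3^(2/3) + 3*3^(1/6)*I)/6) - sqrt(2)*c/k


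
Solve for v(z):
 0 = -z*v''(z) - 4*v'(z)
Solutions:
 v(z) = C1 + C2/z^3


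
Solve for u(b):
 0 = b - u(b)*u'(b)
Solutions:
 u(b) = -sqrt(C1 + b^2)
 u(b) = sqrt(C1 + b^2)


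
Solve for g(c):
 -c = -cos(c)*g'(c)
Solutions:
 g(c) = C1 + Integral(c/cos(c), c)


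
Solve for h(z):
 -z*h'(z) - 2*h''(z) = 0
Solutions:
 h(z) = C1 + C2*erf(z/2)


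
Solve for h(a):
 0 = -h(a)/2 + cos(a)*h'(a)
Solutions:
 h(a) = C1*(sin(a) + 1)^(1/4)/(sin(a) - 1)^(1/4)


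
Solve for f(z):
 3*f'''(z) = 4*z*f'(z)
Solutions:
 f(z) = C1 + Integral(C2*airyai(6^(2/3)*z/3) + C3*airybi(6^(2/3)*z/3), z)


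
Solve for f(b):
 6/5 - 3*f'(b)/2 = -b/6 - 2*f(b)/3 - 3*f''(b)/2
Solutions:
 f(b) = -b/4 + (C1*sin(sqrt(7)*b/6) + C2*cos(sqrt(7)*b/6))*exp(b/2) - 189/80


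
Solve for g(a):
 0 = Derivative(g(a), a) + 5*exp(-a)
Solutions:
 g(a) = C1 + 5*exp(-a)


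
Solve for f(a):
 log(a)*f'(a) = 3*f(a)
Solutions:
 f(a) = C1*exp(3*li(a))


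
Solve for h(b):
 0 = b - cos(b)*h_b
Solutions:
 h(b) = C1 + Integral(b/cos(b), b)


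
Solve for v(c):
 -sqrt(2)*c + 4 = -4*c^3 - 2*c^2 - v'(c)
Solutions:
 v(c) = C1 - c^4 - 2*c^3/3 + sqrt(2)*c^2/2 - 4*c


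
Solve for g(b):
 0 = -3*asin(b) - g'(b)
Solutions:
 g(b) = C1 - 3*b*asin(b) - 3*sqrt(1 - b^2)


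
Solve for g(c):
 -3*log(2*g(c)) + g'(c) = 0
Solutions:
 -Integral(1/(log(_y) + log(2)), (_y, g(c)))/3 = C1 - c


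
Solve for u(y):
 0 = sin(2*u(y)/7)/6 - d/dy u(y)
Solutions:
 -y/6 + 7*log(cos(2*u(y)/7) - 1)/4 - 7*log(cos(2*u(y)/7) + 1)/4 = C1


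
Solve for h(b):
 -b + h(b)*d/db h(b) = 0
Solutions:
 h(b) = -sqrt(C1 + b^2)
 h(b) = sqrt(C1 + b^2)


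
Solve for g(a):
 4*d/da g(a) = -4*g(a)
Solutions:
 g(a) = C1*exp(-a)


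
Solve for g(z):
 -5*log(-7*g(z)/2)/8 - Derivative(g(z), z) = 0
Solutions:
 8*Integral(1/(log(-_y) - log(2) + log(7)), (_y, g(z)))/5 = C1 - z


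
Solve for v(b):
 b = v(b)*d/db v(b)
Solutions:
 v(b) = -sqrt(C1 + b^2)
 v(b) = sqrt(C1 + b^2)


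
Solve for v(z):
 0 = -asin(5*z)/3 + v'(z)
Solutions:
 v(z) = C1 + z*asin(5*z)/3 + sqrt(1 - 25*z^2)/15


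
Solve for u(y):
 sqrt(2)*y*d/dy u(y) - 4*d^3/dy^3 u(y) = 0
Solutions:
 u(y) = C1 + Integral(C2*airyai(sqrt(2)*y/2) + C3*airybi(sqrt(2)*y/2), y)


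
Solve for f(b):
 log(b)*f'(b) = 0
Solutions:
 f(b) = C1


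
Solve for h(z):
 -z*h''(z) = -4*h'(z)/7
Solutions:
 h(z) = C1 + C2*z^(11/7)


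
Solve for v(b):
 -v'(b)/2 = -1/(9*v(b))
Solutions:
 v(b) = -sqrt(C1 + 4*b)/3
 v(b) = sqrt(C1 + 4*b)/3


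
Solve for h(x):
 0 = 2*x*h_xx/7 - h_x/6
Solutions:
 h(x) = C1 + C2*x^(19/12)


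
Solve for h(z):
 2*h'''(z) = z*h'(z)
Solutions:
 h(z) = C1 + Integral(C2*airyai(2^(2/3)*z/2) + C3*airybi(2^(2/3)*z/2), z)


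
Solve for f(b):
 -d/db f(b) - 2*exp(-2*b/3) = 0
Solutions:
 f(b) = C1 + 3*exp(-2*b/3)


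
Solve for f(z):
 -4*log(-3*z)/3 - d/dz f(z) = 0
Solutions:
 f(z) = C1 - 4*z*log(-z)/3 + 4*z*(1 - log(3))/3


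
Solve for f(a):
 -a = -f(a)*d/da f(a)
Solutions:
 f(a) = -sqrt(C1 + a^2)
 f(a) = sqrt(C1 + a^2)


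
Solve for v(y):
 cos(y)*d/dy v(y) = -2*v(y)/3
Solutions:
 v(y) = C1*(sin(y) - 1)^(1/3)/(sin(y) + 1)^(1/3)


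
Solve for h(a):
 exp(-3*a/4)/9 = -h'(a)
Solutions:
 h(a) = C1 + 4*exp(-3*a/4)/27


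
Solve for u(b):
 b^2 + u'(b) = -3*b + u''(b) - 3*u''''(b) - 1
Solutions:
 u(b) = C1 + C2*exp(2^(1/3)*b*(2/(sqrt(77) + 9)^(1/3) + 2^(1/3)*(sqrt(77) + 9)^(1/3))/12)*sin(2^(1/3)*sqrt(3)*b*(-2^(1/3)*(sqrt(77) + 9)^(1/3) + 2/(sqrt(77) + 9)^(1/3))/12) + C3*exp(2^(1/3)*b*(2/(sqrt(77) + 9)^(1/3) + 2^(1/3)*(sqrt(77) + 9)^(1/3))/12)*cos(2^(1/3)*sqrt(3)*b*(-2^(1/3)*(sqrt(77) + 9)^(1/3) + 2/(sqrt(77) + 9)^(1/3))/12) + C4*exp(-2^(1/3)*b*(2/(sqrt(77) + 9)^(1/3) + 2^(1/3)*(sqrt(77) + 9)^(1/3))/6) - b^3/3 - 5*b^2/2 - 6*b


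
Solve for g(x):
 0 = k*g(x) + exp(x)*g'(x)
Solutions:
 g(x) = C1*exp(k*exp(-x))


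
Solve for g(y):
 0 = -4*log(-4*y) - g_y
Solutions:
 g(y) = C1 - 4*y*log(-y) + 4*y*(1 - 2*log(2))


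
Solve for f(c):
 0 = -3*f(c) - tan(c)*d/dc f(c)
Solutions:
 f(c) = C1/sin(c)^3


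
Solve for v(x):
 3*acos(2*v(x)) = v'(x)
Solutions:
 Integral(1/acos(2*_y), (_y, v(x))) = C1 + 3*x


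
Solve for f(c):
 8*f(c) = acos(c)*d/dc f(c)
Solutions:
 f(c) = C1*exp(8*Integral(1/acos(c), c))


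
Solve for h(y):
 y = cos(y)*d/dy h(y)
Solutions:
 h(y) = C1 + Integral(y/cos(y), y)


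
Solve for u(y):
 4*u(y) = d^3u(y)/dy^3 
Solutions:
 u(y) = C3*exp(2^(2/3)*y) + (C1*sin(2^(2/3)*sqrt(3)*y/2) + C2*cos(2^(2/3)*sqrt(3)*y/2))*exp(-2^(2/3)*y/2)


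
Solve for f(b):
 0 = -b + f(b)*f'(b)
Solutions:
 f(b) = -sqrt(C1 + b^2)
 f(b) = sqrt(C1 + b^2)


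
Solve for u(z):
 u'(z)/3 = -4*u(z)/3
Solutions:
 u(z) = C1*exp(-4*z)


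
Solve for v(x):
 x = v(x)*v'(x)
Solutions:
 v(x) = -sqrt(C1 + x^2)
 v(x) = sqrt(C1 + x^2)


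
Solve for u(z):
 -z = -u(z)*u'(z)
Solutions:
 u(z) = -sqrt(C1 + z^2)
 u(z) = sqrt(C1 + z^2)


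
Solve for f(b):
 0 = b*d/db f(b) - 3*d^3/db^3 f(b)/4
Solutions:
 f(b) = C1 + Integral(C2*airyai(6^(2/3)*b/3) + C3*airybi(6^(2/3)*b/3), b)


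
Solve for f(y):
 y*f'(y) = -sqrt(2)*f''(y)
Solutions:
 f(y) = C1 + C2*erf(2^(1/4)*y/2)


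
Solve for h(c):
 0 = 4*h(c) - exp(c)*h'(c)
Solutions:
 h(c) = C1*exp(-4*exp(-c))


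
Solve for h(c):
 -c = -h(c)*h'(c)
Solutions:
 h(c) = -sqrt(C1 + c^2)
 h(c) = sqrt(C1 + c^2)


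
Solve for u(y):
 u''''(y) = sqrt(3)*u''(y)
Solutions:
 u(y) = C1 + C2*y + C3*exp(-3^(1/4)*y) + C4*exp(3^(1/4)*y)


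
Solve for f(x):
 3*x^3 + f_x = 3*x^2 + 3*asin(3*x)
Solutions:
 f(x) = C1 - 3*x^4/4 + x^3 + 3*x*asin(3*x) + sqrt(1 - 9*x^2)


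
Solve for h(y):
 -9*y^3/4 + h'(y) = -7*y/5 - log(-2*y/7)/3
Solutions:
 h(y) = C1 + 9*y^4/16 - 7*y^2/10 - y*log(-y)/3 + y*(-log(2) + 1 + log(7))/3


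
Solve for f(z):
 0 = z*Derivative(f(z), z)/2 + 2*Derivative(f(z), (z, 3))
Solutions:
 f(z) = C1 + Integral(C2*airyai(-2^(1/3)*z/2) + C3*airybi(-2^(1/3)*z/2), z)


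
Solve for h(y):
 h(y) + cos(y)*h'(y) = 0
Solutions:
 h(y) = C1*sqrt(sin(y) - 1)/sqrt(sin(y) + 1)


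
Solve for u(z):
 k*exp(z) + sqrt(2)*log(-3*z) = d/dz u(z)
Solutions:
 u(z) = C1 + k*exp(z) + sqrt(2)*z*log(-z) + sqrt(2)*z*(-1 + log(3))


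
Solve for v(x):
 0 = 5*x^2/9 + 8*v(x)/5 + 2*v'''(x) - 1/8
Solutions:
 v(x) = C3*exp(-10^(2/3)*x/5) - 25*x^2/72 + (C1*sin(10^(2/3)*sqrt(3)*x/10) + C2*cos(10^(2/3)*sqrt(3)*x/10))*exp(10^(2/3)*x/10) + 5/64


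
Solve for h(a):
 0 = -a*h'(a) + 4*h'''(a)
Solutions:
 h(a) = C1 + Integral(C2*airyai(2^(1/3)*a/2) + C3*airybi(2^(1/3)*a/2), a)


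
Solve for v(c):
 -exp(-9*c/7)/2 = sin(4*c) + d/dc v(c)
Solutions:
 v(c) = C1 + cos(4*c)/4 + 7*exp(-9*c/7)/18


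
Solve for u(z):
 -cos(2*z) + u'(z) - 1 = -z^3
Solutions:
 u(z) = C1 - z^4/4 + z + sin(2*z)/2


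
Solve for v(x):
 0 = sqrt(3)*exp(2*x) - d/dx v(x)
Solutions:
 v(x) = C1 + sqrt(3)*exp(2*x)/2


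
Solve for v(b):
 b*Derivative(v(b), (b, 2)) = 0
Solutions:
 v(b) = C1 + C2*b


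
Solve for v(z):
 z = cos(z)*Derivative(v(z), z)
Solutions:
 v(z) = C1 + Integral(z/cos(z), z)


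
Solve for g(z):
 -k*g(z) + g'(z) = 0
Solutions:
 g(z) = C1*exp(k*z)


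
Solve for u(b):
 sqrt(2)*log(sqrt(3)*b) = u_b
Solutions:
 u(b) = C1 + sqrt(2)*b*log(b) - sqrt(2)*b + sqrt(2)*b*log(3)/2


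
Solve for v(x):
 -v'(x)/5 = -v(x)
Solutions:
 v(x) = C1*exp(5*x)


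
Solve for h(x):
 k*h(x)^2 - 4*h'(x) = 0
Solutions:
 h(x) = -4/(C1 + k*x)


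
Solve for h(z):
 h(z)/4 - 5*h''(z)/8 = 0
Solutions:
 h(z) = C1*exp(-sqrt(10)*z/5) + C2*exp(sqrt(10)*z/5)


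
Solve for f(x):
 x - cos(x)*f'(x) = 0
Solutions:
 f(x) = C1 + Integral(x/cos(x), x)


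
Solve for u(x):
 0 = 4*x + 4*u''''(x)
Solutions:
 u(x) = C1 + C2*x + C3*x^2 + C4*x^3 - x^5/120


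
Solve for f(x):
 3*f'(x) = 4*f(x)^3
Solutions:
 f(x) = -sqrt(6)*sqrt(-1/(C1 + 4*x))/2
 f(x) = sqrt(6)*sqrt(-1/(C1 + 4*x))/2


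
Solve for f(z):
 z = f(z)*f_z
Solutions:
 f(z) = -sqrt(C1 + z^2)
 f(z) = sqrt(C1 + z^2)


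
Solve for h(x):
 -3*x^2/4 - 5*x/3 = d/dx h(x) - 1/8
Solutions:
 h(x) = C1 - x^3/4 - 5*x^2/6 + x/8


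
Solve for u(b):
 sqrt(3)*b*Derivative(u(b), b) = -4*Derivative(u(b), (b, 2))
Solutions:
 u(b) = C1 + C2*erf(sqrt(2)*3^(1/4)*b/4)


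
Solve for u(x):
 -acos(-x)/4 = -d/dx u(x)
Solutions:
 u(x) = C1 + x*acos(-x)/4 + sqrt(1 - x^2)/4


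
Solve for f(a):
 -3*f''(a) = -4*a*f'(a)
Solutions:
 f(a) = C1 + C2*erfi(sqrt(6)*a/3)


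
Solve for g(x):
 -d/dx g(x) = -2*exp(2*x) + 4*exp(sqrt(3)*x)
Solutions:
 g(x) = C1 + exp(2*x) - 4*sqrt(3)*exp(sqrt(3)*x)/3


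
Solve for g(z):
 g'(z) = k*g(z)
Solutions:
 g(z) = C1*exp(k*z)


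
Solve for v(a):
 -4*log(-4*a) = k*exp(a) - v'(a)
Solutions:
 v(a) = C1 + 4*a*log(-a) + 4*a*(-1 + 2*log(2)) + k*exp(a)


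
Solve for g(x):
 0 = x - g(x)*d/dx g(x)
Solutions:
 g(x) = -sqrt(C1 + x^2)
 g(x) = sqrt(C1 + x^2)


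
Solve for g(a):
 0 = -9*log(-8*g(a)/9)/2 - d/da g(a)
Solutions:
 2*Integral(1/(log(-_y) - 2*log(3) + 3*log(2)), (_y, g(a)))/9 = C1 - a


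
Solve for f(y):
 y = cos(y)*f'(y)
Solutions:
 f(y) = C1 + Integral(y/cos(y), y)


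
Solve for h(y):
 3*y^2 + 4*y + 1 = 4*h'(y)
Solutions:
 h(y) = C1 + y^3/4 + y^2/2 + y/4


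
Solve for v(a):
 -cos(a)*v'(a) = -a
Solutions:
 v(a) = C1 + Integral(a/cos(a), a)


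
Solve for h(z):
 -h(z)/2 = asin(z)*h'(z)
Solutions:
 h(z) = C1*exp(-Integral(1/asin(z), z)/2)


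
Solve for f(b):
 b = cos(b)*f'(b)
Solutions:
 f(b) = C1 + Integral(b/cos(b), b)


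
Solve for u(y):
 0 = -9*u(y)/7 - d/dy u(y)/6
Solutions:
 u(y) = C1*exp(-54*y/7)


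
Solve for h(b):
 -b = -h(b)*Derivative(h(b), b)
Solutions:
 h(b) = -sqrt(C1 + b^2)
 h(b) = sqrt(C1 + b^2)


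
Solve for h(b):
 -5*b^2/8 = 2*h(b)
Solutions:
 h(b) = -5*b^2/16


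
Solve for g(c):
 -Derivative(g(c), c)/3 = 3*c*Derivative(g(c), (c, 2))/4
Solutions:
 g(c) = C1 + C2*c^(5/9)


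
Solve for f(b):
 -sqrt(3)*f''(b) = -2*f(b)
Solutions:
 f(b) = C1*exp(-sqrt(2)*3^(3/4)*b/3) + C2*exp(sqrt(2)*3^(3/4)*b/3)


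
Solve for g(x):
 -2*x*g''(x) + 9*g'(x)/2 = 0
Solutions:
 g(x) = C1 + C2*x^(13/4)


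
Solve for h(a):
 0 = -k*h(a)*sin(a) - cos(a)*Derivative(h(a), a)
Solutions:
 h(a) = C1*exp(k*log(cos(a)))


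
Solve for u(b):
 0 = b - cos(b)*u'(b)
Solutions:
 u(b) = C1 + Integral(b/cos(b), b)


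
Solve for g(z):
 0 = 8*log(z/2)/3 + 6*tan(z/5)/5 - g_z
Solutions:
 g(z) = C1 + 8*z*log(z)/3 - 8*z/3 - 8*z*log(2)/3 - 6*log(cos(z/5))


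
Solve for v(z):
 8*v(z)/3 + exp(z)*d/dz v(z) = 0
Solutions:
 v(z) = C1*exp(8*exp(-z)/3)


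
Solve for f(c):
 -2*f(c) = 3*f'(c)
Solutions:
 f(c) = C1*exp(-2*c/3)


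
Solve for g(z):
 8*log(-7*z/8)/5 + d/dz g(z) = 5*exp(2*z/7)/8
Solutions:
 g(z) = C1 - 8*z*log(-z)/5 + 8*z*(-log(7) + 1 + 3*log(2))/5 + 35*exp(2*z/7)/16


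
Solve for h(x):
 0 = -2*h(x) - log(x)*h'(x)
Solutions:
 h(x) = C1*exp(-2*li(x))


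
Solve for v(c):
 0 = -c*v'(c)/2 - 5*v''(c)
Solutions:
 v(c) = C1 + C2*erf(sqrt(5)*c/10)


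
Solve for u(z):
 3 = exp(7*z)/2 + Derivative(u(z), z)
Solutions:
 u(z) = C1 + 3*z - exp(7*z)/14


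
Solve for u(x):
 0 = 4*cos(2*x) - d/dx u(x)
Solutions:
 u(x) = C1 + 2*sin(2*x)


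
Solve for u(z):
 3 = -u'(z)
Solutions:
 u(z) = C1 - 3*z


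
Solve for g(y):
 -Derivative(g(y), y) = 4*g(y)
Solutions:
 g(y) = C1*exp(-4*y)


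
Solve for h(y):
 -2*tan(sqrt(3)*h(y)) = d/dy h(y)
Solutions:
 h(y) = sqrt(3)*(pi - asin(C1*exp(-2*sqrt(3)*y)))/3
 h(y) = sqrt(3)*asin(C1*exp(-2*sqrt(3)*y))/3


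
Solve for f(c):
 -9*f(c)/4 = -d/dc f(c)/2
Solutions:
 f(c) = C1*exp(9*c/2)


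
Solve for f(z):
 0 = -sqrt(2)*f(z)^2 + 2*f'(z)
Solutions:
 f(z) = -2/(C1 + sqrt(2)*z)


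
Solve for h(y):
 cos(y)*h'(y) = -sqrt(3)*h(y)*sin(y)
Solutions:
 h(y) = C1*cos(y)^(sqrt(3))


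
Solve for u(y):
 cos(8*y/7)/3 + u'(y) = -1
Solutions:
 u(y) = C1 - y - 7*sin(8*y/7)/24


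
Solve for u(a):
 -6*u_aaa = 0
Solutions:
 u(a) = C1 + C2*a + C3*a^2


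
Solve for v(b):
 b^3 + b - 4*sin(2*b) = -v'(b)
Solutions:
 v(b) = C1 - b^4/4 - b^2/2 - 2*cos(2*b)


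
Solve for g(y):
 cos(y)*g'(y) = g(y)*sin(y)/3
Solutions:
 g(y) = C1/cos(y)^(1/3)


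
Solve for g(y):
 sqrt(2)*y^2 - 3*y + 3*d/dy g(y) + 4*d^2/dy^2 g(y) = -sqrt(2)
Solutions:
 g(y) = C1 + C2*exp(-3*y/4) - sqrt(2)*y^3/9 + y^2/2 + 4*sqrt(2)*y^2/9 - 41*sqrt(2)*y/27 - 4*y/3


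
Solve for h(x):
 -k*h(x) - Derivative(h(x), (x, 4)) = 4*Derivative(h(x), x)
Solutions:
 h(x) = C1*exp(x*Piecewise((-sqrt(2)*sqrt(-(-2)^(1/3))/2 + sqrt(2*(-2)^(1/3) + 4*sqrt(2)/sqrt(-(-2)^(1/3)))/2, Eq(k, 0)), (-sqrt(2*k/(3*(sqrt(1 - k^3/27) + 1)^(1/3)) + 2*(sqrt(1 - k^3/27) + 1)^(1/3))/2 + sqrt(-2*k/(3*(sqrt(1 - k^3/27) + 1)^(1/3)) - 2*(sqrt(1 - k^3/27) + 1)^(1/3) + 8/sqrt(2*k/(3*(sqrt(1 - k^3/27) + 1)^(1/3)) + 2*(sqrt(1 - k^3/27) + 1)^(1/3)))/2, True))) + C2*exp(x*Piecewise((sqrt(2)*sqrt(-(-2)^(1/3))/2 - sqrt(-4*sqrt(2)/sqrt(-(-2)^(1/3)) + 2*(-2)^(1/3))/2, Eq(k, 0)), (sqrt(2*k/(3*(sqrt(1 - k^3/27) + 1)^(1/3)) + 2*(sqrt(1 - k^3/27) + 1)^(1/3))/2 - sqrt(-2*k/(3*(sqrt(1 - k^3/27) + 1)^(1/3)) - 2*(sqrt(1 - k^3/27) + 1)^(1/3) - 8/sqrt(2*k/(3*(sqrt(1 - k^3/27) + 1)^(1/3)) + 2*(sqrt(1 - k^3/27) + 1)^(1/3)))/2, True))) + C3*exp(x*Piecewise((-sqrt(2*(-2)^(1/3) + 4*sqrt(2)/sqrt(-(-2)^(1/3)))/2 - sqrt(2)*sqrt(-(-2)^(1/3))/2, Eq(k, 0)), (-sqrt(2*k/(3*(sqrt(1 - k^3/27) + 1)^(1/3)) + 2*(sqrt(1 - k^3/27) + 1)^(1/3))/2 - sqrt(-2*k/(3*(sqrt(1 - k^3/27) + 1)^(1/3)) - 2*(sqrt(1 - k^3/27) + 1)^(1/3) + 8/sqrt(2*k/(3*(sqrt(1 - k^3/27) + 1)^(1/3)) + 2*(sqrt(1 - k^3/27) + 1)^(1/3)))/2, True))) + C4*exp(x*Piecewise((sqrt(-4*sqrt(2)/sqrt(-(-2)^(1/3)) + 2*(-2)^(1/3))/2 + sqrt(2)*sqrt(-(-2)^(1/3))/2, Eq(k, 0)), (sqrt(2*k/(3*(sqrt(1 - k^3/27) + 1)^(1/3)) + 2*(sqrt(1 - k^3/27) + 1)^(1/3))/2 + sqrt(-2*k/(3*(sqrt(1 - k^3/27) + 1)^(1/3)) - 2*(sqrt(1 - k^3/27) + 1)^(1/3) - 8/sqrt(2*k/(3*(sqrt(1 - k^3/27) + 1)^(1/3)) + 2*(sqrt(1 - k^3/27) + 1)^(1/3)))/2, True)))


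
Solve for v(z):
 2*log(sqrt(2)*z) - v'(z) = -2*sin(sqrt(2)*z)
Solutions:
 v(z) = C1 + 2*z*log(z) - 2*z + z*log(2) - sqrt(2)*cos(sqrt(2)*z)


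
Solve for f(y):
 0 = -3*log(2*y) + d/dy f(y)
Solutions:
 f(y) = C1 + 3*y*log(y) - 3*y + y*log(8)


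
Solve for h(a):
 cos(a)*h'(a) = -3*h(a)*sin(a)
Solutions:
 h(a) = C1*cos(a)^3


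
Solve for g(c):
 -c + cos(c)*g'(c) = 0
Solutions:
 g(c) = C1 + Integral(c/cos(c), c)


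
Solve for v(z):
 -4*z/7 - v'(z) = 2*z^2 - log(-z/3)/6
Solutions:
 v(z) = C1 - 2*z^3/3 - 2*z^2/7 + z*log(-z)/6 + z*(-log(3) - 1)/6


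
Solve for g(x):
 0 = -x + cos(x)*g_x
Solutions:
 g(x) = C1 + Integral(x/cos(x), x)


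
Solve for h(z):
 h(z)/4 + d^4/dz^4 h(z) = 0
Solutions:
 h(z) = (C1*sin(z/2) + C2*cos(z/2))*exp(-z/2) + (C3*sin(z/2) + C4*cos(z/2))*exp(z/2)


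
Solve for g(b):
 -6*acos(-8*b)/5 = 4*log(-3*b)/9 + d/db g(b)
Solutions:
 g(b) = C1 - 4*b*log(-b)/9 - 6*b*acos(-8*b)/5 - 4*b*log(3)/9 + 4*b/9 - 3*sqrt(1 - 64*b^2)/20


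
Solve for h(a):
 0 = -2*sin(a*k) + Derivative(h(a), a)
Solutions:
 h(a) = C1 - 2*cos(a*k)/k


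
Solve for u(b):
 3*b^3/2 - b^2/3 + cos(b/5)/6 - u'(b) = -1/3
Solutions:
 u(b) = C1 + 3*b^4/8 - b^3/9 + b/3 + 5*sin(b/5)/6


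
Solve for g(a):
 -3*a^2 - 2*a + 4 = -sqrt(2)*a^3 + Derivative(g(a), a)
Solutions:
 g(a) = C1 + sqrt(2)*a^4/4 - a^3 - a^2 + 4*a


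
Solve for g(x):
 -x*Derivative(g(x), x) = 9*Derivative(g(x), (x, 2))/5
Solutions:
 g(x) = C1 + C2*erf(sqrt(10)*x/6)


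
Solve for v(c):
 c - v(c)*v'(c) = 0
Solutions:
 v(c) = -sqrt(C1 + c^2)
 v(c) = sqrt(C1 + c^2)


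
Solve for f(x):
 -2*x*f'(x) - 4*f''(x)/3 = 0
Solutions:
 f(x) = C1 + C2*erf(sqrt(3)*x/2)


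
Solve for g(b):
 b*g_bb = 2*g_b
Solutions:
 g(b) = C1 + C2*b^3


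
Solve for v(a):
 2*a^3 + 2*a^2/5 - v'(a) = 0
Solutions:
 v(a) = C1 + a^4/2 + 2*a^3/15


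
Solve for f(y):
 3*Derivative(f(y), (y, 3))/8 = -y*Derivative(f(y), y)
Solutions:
 f(y) = C1 + Integral(C2*airyai(-2*3^(2/3)*y/3) + C3*airybi(-2*3^(2/3)*y/3), y)


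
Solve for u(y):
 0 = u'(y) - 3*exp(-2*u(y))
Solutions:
 u(y) = log(-sqrt(C1 + 6*y))
 u(y) = log(C1 + 6*y)/2


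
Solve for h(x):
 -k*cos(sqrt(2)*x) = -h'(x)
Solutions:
 h(x) = C1 + sqrt(2)*k*sin(sqrt(2)*x)/2


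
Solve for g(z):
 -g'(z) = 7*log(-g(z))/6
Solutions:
 -li(-g(z)) = C1 - 7*z/6


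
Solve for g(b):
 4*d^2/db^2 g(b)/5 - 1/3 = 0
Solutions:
 g(b) = C1 + C2*b + 5*b^2/24


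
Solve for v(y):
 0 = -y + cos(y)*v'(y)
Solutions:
 v(y) = C1 + Integral(y/cos(y), y)


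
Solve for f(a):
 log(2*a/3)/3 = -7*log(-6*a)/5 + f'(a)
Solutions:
 f(a) = C1 + 26*a*log(a)/15 + a*(-26/15 + log(6144)/15 + log(6) + 7*I*pi/5)


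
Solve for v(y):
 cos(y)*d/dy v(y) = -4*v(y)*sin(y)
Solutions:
 v(y) = C1*cos(y)^4


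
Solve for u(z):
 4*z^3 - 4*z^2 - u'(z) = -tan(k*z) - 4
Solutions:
 u(z) = C1 + z^4 - 4*z^3/3 + 4*z + Piecewise((-log(cos(k*z))/k, Ne(k, 0)), (0, True))


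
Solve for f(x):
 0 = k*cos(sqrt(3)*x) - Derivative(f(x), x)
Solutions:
 f(x) = C1 + sqrt(3)*k*sin(sqrt(3)*x)/3


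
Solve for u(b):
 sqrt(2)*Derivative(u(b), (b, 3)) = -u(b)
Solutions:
 u(b) = C3*exp(-2^(5/6)*b/2) + (C1*sin(2^(5/6)*sqrt(3)*b/4) + C2*cos(2^(5/6)*sqrt(3)*b/4))*exp(2^(5/6)*b/4)


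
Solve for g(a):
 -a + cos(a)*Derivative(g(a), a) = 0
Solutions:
 g(a) = C1 + Integral(a/cos(a), a)


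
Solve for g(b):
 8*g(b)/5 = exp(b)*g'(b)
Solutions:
 g(b) = C1*exp(-8*exp(-b)/5)


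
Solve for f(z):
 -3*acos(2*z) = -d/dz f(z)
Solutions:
 f(z) = C1 + 3*z*acos(2*z) - 3*sqrt(1 - 4*z^2)/2


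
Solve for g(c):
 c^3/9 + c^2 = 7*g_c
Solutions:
 g(c) = C1 + c^4/252 + c^3/21


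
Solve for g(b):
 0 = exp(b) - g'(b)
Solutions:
 g(b) = C1 + exp(b)


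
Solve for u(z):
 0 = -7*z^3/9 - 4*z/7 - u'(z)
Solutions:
 u(z) = C1 - 7*z^4/36 - 2*z^2/7


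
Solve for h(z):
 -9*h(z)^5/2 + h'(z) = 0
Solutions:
 h(z) = -(-1/(C1 + 18*z))^(1/4)
 h(z) = (-1/(C1 + 18*z))^(1/4)
 h(z) = -I*(-1/(C1 + 18*z))^(1/4)
 h(z) = I*(-1/(C1 + 18*z))^(1/4)


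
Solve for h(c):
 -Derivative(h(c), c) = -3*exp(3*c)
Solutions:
 h(c) = C1 + exp(3*c)


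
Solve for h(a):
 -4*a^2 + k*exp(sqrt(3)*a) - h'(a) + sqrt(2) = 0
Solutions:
 h(a) = C1 - 4*a^3/3 + sqrt(2)*a + sqrt(3)*k*exp(sqrt(3)*a)/3


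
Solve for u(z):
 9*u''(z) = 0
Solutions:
 u(z) = C1 + C2*z


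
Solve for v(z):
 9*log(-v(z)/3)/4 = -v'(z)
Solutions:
 4*Integral(1/(log(-_y) - log(3)), (_y, v(z)))/9 = C1 - z


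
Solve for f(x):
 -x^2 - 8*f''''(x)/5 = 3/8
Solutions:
 f(x) = C1 + C2*x + C3*x^2 + C4*x^3 - x^6/576 - 5*x^4/512


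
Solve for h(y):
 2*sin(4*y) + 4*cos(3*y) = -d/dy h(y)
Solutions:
 h(y) = C1 - 4*sin(3*y)/3 + cos(4*y)/2


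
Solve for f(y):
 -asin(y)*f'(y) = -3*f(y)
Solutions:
 f(y) = C1*exp(3*Integral(1/asin(y), y))


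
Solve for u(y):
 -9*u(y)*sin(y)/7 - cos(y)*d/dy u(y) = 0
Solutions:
 u(y) = C1*cos(y)^(9/7)


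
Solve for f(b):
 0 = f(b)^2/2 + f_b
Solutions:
 f(b) = 2/(C1 + b)


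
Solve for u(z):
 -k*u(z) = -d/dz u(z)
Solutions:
 u(z) = C1*exp(k*z)


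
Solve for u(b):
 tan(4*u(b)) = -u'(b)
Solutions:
 u(b) = -asin(C1*exp(-4*b))/4 + pi/4
 u(b) = asin(C1*exp(-4*b))/4


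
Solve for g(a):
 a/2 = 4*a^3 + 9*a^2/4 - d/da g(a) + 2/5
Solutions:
 g(a) = C1 + a^4 + 3*a^3/4 - a^2/4 + 2*a/5


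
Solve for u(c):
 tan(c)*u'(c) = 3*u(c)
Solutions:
 u(c) = C1*sin(c)^3


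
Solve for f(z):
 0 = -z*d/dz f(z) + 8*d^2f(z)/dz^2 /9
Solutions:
 f(z) = C1 + C2*erfi(3*z/4)


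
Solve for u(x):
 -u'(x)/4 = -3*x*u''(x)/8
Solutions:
 u(x) = C1 + C2*x^(5/3)


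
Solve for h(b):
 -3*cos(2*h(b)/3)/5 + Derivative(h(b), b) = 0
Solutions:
 -3*b/5 - 3*log(sin(2*h(b)/3) - 1)/4 + 3*log(sin(2*h(b)/3) + 1)/4 = C1


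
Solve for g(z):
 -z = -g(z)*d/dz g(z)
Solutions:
 g(z) = -sqrt(C1 + z^2)
 g(z) = sqrt(C1 + z^2)


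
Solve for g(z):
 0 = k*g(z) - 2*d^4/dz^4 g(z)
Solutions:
 g(z) = C1*exp(-2^(3/4)*k^(1/4)*z/2) + C2*exp(2^(3/4)*k^(1/4)*z/2) + C3*exp(-2^(3/4)*I*k^(1/4)*z/2) + C4*exp(2^(3/4)*I*k^(1/4)*z/2)


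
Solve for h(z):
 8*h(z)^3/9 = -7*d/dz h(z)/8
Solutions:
 h(z) = -3*sqrt(14)*sqrt(-1/(C1 - 64*z))/2
 h(z) = 3*sqrt(14)*sqrt(-1/(C1 - 64*z))/2


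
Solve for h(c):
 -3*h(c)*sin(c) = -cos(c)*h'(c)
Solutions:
 h(c) = C1/cos(c)^3


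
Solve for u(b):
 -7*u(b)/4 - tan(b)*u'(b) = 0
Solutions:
 u(b) = C1/sin(b)^(7/4)


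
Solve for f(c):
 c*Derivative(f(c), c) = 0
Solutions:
 f(c) = C1


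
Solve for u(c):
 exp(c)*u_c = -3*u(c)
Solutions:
 u(c) = C1*exp(3*exp(-c))


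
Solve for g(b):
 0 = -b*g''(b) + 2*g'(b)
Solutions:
 g(b) = C1 + C2*b^3


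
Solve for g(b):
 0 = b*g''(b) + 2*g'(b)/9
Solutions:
 g(b) = C1 + C2*b^(7/9)


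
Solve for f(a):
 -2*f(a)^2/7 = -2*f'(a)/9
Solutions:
 f(a) = -7/(C1 + 9*a)


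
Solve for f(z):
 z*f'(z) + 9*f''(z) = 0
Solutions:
 f(z) = C1 + C2*erf(sqrt(2)*z/6)


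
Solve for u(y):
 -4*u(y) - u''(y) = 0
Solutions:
 u(y) = C1*sin(2*y) + C2*cos(2*y)


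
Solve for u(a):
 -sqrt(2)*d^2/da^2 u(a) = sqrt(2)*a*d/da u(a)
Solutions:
 u(a) = C1 + C2*erf(sqrt(2)*a/2)


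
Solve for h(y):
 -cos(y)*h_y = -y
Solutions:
 h(y) = C1 + Integral(y/cos(y), y)


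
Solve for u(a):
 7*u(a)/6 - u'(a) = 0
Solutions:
 u(a) = C1*exp(7*a/6)


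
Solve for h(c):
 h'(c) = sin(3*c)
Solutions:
 h(c) = C1 - cos(3*c)/3


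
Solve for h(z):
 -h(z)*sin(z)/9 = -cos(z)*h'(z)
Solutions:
 h(z) = C1/cos(z)^(1/9)


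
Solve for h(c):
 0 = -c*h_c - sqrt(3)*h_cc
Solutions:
 h(c) = C1 + C2*erf(sqrt(2)*3^(3/4)*c/6)


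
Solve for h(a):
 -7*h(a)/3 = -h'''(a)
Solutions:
 h(a) = C3*exp(3^(2/3)*7^(1/3)*a/3) + (C1*sin(3^(1/6)*7^(1/3)*a/2) + C2*cos(3^(1/6)*7^(1/3)*a/2))*exp(-3^(2/3)*7^(1/3)*a/6)


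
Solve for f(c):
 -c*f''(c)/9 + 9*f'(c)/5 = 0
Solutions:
 f(c) = C1 + C2*c^(86/5)


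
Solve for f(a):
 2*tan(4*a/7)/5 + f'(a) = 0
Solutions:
 f(a) = C1 + 7*log(cos(4*a/7))/10


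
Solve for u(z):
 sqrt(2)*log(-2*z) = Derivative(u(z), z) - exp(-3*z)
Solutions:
 u(z) = C1 + sqrt(2)*z*log(-z) + sqrt(2)*z*(-1 + log(2)) - exp(-3*z)/3


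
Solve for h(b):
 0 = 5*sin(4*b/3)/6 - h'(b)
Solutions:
 h(b) = C1 - 5*cos(4*b/3)/8


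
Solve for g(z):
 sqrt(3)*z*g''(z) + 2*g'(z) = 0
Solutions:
 g(z) = C1 + C2*z^(1 - 2*sqrt(3)/3)


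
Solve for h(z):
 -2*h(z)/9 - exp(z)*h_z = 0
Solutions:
 h(z) = C1*exp(2*exp(-z)/9)


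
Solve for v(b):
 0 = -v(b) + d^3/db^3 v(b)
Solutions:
 v(b) = C3*exp(b) + (C1*sin(sqrt(3)*b/2) + C2*cos(sqrt(3)*b/2))*exp(-b/2)


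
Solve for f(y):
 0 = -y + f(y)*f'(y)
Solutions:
 f(y) = -sqrt(C1 + y^2)
 f(y) = sqrt(C1 + y^2)


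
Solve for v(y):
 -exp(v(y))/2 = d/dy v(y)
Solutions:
 v(y) = log(1/(C1 + y)) + log(2)


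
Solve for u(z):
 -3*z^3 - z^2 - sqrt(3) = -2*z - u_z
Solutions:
 u(z) = C1 + 3*z^4/4 + z^3/3 - z^2 + sqrt(3)*z


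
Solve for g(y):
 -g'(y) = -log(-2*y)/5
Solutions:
 g(y) = C1 + y*log(-y)/5 + y*(-1 + log(2))/5


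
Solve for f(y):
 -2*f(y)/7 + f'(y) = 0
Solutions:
 f(y) = C1*exp(2*y/7)


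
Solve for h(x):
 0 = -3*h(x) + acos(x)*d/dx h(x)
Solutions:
 h(x) = C1*exp(3*Integral(1/acos(x), x))


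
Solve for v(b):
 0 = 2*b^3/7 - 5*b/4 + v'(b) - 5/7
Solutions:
 v(b) = C1 - b^4/14 + 5*b^2/8 + 5*b/7


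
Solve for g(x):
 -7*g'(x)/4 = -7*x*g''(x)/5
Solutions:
 g(x) = C1 + C2*x^(9/4)


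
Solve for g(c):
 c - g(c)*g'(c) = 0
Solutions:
 g(c) = -sqrt(C1 + c^2)
 g(c) = sqrt(C1 + c^2)


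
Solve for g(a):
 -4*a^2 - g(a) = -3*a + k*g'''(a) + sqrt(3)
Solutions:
 g(a) = C1*exp(a*(-1/k)^(1/3)) + C2*exp(a*(-1/k)^(1/3)*(-1 + sqrt(3)*I)/2) + C3*exp(-a*(-1/k)^(1/3)*(1 + sqrt(3)*I)/2) - 4*a^2 + 3*a - sqrt(3)


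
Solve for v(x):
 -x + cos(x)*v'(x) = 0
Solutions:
 v(x) = C1 + Integral(x/cos(x), x)


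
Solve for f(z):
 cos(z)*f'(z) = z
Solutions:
 f(z) = C1 + Integral(z/cos(z), z)


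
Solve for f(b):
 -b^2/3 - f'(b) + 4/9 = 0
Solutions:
 f(b) = C1 - b^3/9 + 4*b/9


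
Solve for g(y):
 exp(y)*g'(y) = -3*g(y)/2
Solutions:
 g(y) = C1*exp(3*exp(-y)/2)


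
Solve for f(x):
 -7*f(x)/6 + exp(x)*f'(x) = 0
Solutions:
 f(x) = C1*exp(-7*exp(-x)/6)


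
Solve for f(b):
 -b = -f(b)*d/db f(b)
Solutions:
 f(b) = -sqrt(C1 + b^2)
 f(b) = sqrt(C1 + b^2)


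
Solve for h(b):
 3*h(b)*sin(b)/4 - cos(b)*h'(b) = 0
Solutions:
 h(b) = C1/cos(b)^(3/4)


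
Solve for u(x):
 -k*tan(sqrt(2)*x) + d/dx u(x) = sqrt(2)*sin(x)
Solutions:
 u(x) = C1 - sqrt(2)*k*log(cos(sqrt(2)*x))/2 - sqrt(2)*cos(x)


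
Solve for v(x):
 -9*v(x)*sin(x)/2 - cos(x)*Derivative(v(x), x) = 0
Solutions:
 v(x) = C1*cos(x)^(9/2)


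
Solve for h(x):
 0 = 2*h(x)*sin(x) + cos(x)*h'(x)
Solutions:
 h(x) = C1*cos(x)^2


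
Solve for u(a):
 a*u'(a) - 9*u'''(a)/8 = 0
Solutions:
 u(a) = C1 + Integral(C2*airyai(2*3^(1/3)*a/3) + C3*airybi(2*3^(1/3)*a/3), a)


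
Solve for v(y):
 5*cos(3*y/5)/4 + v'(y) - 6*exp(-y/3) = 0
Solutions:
 v(y) = C1 - 25*sin(3*y/5)/12 - 18*exp(-y/3)
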